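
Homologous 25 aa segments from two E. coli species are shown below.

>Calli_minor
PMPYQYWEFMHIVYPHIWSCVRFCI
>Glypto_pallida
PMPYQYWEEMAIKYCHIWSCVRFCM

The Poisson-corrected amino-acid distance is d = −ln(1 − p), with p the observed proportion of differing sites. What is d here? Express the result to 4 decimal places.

0.2231

Differing sites — 9:F/E; 11:H/A; 13:V/K; 15:P/C; 25:I/M.
p = 5/25 = 0.200000.
d = −ln(1 − 0.200000) = −ln(0.800000) = 0.2231.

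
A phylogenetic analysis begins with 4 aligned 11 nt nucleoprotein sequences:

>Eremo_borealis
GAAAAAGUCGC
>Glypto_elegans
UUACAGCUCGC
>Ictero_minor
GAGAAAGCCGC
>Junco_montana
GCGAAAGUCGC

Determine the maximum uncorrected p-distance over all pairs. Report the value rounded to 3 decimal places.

Pairwise Hamming distances:
  Eremo_borealis vs Glypto_elegans: 5
  Eremo_borealis vs Ictero_minor: 2
  Eremo_borealis vs Junco_montana: 2
  Glypto_elegans vs Ictero_minor: 7
  Glypto_elegans vs Junco_montana: 6
  Ictero_minor vs Junco_montana: 2
The largest is 7 mismatches, between Glypto_elegans and Ictero_minor; p = 7/11 = 0.636.

0.636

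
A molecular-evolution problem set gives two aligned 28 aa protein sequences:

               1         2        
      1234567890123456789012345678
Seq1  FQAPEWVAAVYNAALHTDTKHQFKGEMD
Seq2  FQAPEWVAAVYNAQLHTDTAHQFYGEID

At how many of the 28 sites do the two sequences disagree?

4

Mismatches occur at site 14 (A→Q), site 20 (K→A), site 24 (K→Y), site 27 (M→I).
That gives 4 mismatches out of 28 aligned sites, so the Hamming distance is 4.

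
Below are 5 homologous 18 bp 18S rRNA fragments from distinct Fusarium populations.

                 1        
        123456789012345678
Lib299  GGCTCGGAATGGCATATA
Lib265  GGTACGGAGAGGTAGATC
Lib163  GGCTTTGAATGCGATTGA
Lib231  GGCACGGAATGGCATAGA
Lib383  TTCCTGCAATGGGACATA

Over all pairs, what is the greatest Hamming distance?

Pairwise Hamming distances:
  Lib299 vs Lib265: 7
  Lib299 vs Lib163: 6
  Lib299 vs Lib231: 2
  Lib299 vs Lib383: 7
  Lib265 vs Lib163: 12
  Lib265 vs Lib231: 7
  Lib265 vs Lib383: 11
  Lib163 vs Lib231: 6
  Lib163 vs Lib383: 9
  Lib231 vs Lib383: 8
The largest is 12, between Lib265 and Lib163.

12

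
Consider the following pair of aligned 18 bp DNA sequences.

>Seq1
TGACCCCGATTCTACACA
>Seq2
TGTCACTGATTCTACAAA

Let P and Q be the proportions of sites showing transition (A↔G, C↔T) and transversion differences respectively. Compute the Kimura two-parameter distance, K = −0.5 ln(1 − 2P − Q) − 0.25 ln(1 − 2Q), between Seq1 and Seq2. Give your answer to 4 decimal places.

0.2641

Mismatches occur at site 3 (A↔T, transversion), site 5 (C↔A, transversion), site 7 (C↔T, transition), site 17 (C↔A, transversion).
Of the 4 differences, 1 transition and 3 transversions over 18 sites: P = 1/18 = 0.055556, Q = 3/18 = 0.166667.
d = −0.5·ln(0.722221) − 0.25·ln(0.666666) = −0.5·(-0.325424) − 0.25·(-0.405466) = 0.2641.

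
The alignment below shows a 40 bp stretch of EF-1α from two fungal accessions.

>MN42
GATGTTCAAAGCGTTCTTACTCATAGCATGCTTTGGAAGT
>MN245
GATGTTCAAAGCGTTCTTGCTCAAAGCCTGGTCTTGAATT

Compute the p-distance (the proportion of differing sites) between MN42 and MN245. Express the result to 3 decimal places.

The sequences differ at positions 19 (A/G), 24 (T/A), 28 (A/C), 31 (C/G), 33 (T/C), 35 (G/T), 39 (G/T).
There are 7 differences over 40 sites, so p = 7/40 = 0.175.

0.175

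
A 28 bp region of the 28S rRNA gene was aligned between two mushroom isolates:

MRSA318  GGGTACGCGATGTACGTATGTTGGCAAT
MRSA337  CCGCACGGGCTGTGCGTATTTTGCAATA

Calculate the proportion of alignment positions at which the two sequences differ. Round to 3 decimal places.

0.393

Mismatches occur at site 1 (G↔C), site 2 (G↔C), site 4 (T↔C), site 8 (C↔G), site 10 (A↔C), site 14 (A↔G), site 20 (G↔T), site 24 (G↔C), site 25 (C↔A), site 27 (A↔T), site 28 (T↔A).
There are 11 differences over 28 sites, so p = 11/28 = 0.393.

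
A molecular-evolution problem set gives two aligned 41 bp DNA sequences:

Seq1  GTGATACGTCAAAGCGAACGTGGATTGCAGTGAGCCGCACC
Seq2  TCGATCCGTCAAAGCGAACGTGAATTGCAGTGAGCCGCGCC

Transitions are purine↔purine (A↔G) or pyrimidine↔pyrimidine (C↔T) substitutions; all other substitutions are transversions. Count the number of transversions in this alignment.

Differing sites — 1:G/T (Tv); 2:T/C (Ti); 6:A/C (Tv); 23:G/A (Ti); 39:A/G (Ti).
Of the 5 differences, 3 transitions and 2 transversions, so the answer is 2.

2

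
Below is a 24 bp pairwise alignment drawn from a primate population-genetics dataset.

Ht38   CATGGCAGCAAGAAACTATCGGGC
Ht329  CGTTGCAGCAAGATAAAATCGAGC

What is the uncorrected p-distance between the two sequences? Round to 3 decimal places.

Mismatches occur at site 2 (A/G), site 4 (G/T), site 14 (A/T), site 16 (C/A), site 17 (T/A), site 22 (G/A).
There are 6 differences over 24 sites, so p = 6/24 = 0.250.

0.250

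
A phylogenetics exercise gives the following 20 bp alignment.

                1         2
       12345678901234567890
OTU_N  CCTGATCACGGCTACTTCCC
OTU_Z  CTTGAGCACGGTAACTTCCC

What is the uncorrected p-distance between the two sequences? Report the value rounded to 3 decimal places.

Differing sites — 2:C/T; 6:T/G; 12:C/T; 13:T/A.
There are 4 differences over 20 sites, so p = 4/20 = 0.200.

0.200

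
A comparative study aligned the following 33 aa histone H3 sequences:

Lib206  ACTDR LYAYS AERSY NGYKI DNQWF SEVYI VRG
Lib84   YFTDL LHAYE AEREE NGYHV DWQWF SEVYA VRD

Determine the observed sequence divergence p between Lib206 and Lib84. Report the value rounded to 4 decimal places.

The sequences differ at positions 1 (A/Y), 2 (C/F), 5 (R/L), 7 (Y/H), 10 (S/E), 14 (S/E), 15 (Y/E), 19 (K/H), 20 (I/V), 22 (N/W), 30 (I/A), 33 (G/D).
There are 12 differences over 33 sites, so p = 12/33 = 0.3636.

0.3636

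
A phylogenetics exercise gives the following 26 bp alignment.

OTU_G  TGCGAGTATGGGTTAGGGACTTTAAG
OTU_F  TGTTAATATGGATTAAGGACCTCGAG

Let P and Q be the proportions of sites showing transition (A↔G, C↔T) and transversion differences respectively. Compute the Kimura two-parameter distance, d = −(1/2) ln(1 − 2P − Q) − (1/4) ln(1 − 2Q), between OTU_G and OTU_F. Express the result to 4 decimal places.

0.4501

The sequences differ at positions 3 (C/T, transition), 4 (G/T, transversion), 6 (G/A, transition), 12 (G/A, transition), 16 (G/A, transition), 21 (T/C, transition), 23 (T/C, transition), 24 (A/G, transition).
Of the 8 differences, 7 transitions and 1 transversion over 26 sites: P = 7/26 = 0.269231, Q = 1/26 = 0.038462.
d = −0.5·ln(0.423076) − 0.25·ln(0.923076) = −0.5·(-0.860203) − 0.25·(-0.080044) = 0.4501.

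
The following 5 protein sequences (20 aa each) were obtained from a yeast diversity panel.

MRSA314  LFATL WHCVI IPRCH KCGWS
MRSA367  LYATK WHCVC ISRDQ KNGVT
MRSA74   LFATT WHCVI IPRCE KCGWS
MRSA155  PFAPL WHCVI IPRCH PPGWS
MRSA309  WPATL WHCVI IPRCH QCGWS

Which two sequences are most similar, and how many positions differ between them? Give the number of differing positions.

2

Pairwise Hamming distances:
  MRSA314 vs MRSA367: 9
  MRSA314 vs MRSA74: 2
  MRSA314 vs MRSA155: 4
  MRSA314 vs MRSA309: 3
  MRSA367 vs MRSA74: 9
  MRSA367 vs MRSA155: 12
  MRSA367 vs MRSA309: 11
  MRSA74 vs MRSA155: 6
  MRSA74 vs MRSA309: 5
  MRSA155 vs MRSA309: 5
The smallest is 2, between MRSA314 and MRSA74.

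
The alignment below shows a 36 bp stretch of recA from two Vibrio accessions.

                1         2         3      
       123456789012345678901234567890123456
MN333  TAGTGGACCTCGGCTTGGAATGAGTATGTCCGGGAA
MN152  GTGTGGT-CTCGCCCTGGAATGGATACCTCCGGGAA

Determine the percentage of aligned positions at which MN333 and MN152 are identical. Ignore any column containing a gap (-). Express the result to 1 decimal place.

74.3%

Excluding the 1 gap column leaves 35 comparable sites.
Mismatches occur at site 1 (T/G), site 2 (A/T), site 7 (A/T), site 13 (G/C), site 15 (T/C), site 23 (A/G), site 24 (G/A), site 27 (T/C), site 28 (G/C).
26 of the 35 comparable sites match, so the percent identity is 26/35 × 100 = 74.3%.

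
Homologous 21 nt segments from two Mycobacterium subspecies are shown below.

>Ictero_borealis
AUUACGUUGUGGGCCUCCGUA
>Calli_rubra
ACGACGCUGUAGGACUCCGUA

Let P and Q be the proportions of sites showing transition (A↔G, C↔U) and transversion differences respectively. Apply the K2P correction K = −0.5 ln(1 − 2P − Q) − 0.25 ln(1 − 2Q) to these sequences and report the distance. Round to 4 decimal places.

0.2926

The sequences differ at positions 2 (U/C, transition), 3 (U/G, transversion), 7 (U/C, transition), 11 (G/A, transition), 14 (C/A, transversion).
Of the 5 differences, 3 transitions and 2 transversions over 21 sites: P = 3/21 = 0.142857, Q = 2/21 = 0.095238.
d = −0.5·ln(0.619048) − 0.25·ln(0.809524) = −0.5·(-0.479572) − 0.25·(-0.211309) = 0.2926.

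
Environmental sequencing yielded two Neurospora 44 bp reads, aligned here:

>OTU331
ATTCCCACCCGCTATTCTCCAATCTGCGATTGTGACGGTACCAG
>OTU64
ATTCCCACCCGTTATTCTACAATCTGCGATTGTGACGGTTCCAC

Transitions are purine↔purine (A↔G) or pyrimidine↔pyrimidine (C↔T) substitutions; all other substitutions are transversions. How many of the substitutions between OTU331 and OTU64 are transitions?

Differing sites — 12:C/T (Ti); 19:C/A (Tv); 40:A/T (Tv); 44:G/C (Tv).
Of the 4 differences, 1 transition and 3 transversions, so the answer is 1.

1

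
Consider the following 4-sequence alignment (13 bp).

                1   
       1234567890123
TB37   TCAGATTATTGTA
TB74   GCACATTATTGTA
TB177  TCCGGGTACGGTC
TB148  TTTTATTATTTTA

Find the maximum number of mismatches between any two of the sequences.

Pairwise Hamming distances:
  TB37 vs TB74: 2
  TB37 vs TB177: 6
  TB37 vs TB148: 4
  TB74 vs TB177: 8
  TB74 vs TB148: 5
  TB177 vs TB148: 9
The largest is 9, between TB177 and TB148.

9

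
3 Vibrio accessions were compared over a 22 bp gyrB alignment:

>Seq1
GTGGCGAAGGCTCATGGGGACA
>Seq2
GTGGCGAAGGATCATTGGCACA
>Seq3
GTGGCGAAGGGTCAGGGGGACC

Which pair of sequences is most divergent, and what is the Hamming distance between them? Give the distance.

Pairwise Hamming distances:
  Seq1 vs Seq2: 3
  Seq1 vs Seq3: 3
  Seq2 vs Seq3: 5
The largest is 5, between Seq2 and Seq3.

5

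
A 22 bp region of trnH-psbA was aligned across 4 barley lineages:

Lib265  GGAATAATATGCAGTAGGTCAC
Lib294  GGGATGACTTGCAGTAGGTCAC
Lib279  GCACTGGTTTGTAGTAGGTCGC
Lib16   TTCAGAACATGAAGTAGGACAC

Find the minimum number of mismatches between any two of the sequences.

Pairwise Hamming distances:
  Lib265 vs Lib294: 4
  Lib265 vs Lib279: 7
  Lib265 vs Lib16: 7
  Lib294 vs Lib279: 7
  Lib294 vs Lib16: 8
  Lib279 vs Lib16: 12
The smallest is 4, between Lib265 and Lib294.

4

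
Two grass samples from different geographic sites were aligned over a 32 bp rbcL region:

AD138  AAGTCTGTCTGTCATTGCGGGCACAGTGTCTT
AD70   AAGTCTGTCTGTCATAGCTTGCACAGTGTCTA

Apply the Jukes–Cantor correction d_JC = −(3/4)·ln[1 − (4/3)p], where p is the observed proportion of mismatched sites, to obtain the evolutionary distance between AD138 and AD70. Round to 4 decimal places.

The sequences differ at positions 16 (T/A), 19 (G/T), 20 (G/T), 32 (T/A).
p = 4/32 = 0.125000.
d = −0.75 · ln(1 − (4/3)·0.125000) = −0.75 · ln(0.833333) = −0.75 · (-0.182322) = 0.1367.

0.1367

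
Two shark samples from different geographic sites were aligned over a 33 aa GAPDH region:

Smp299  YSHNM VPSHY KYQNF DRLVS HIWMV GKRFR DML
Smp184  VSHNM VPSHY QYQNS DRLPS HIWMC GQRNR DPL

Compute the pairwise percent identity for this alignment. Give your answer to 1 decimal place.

The sequences differ at positions 1 (Y/V), 11 (K/Q), 15 (F/S), 19 (V/P), 25 (V/C), 27 (K/Q), 29 (F/N), 32 (M/P).
25 of the 33 sites match, so the percent identity is 25/33 × 100 = 75.8%.

75.8%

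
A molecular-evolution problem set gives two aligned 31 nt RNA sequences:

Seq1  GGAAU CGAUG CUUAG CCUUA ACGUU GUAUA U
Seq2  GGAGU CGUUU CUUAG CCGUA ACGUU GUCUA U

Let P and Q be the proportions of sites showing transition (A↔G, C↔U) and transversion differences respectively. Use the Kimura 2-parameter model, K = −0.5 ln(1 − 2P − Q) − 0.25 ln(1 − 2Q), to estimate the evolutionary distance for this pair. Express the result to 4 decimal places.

Mismatches occur at site 4 (A↔G, transition), site 8 (A↔U, transversion), site 10 (G↔U, transversion), site 18 (U↔G, transversion), site 28 (A↔C, transversion).
Of the 5 differences, 1 transition and 4 transversions over 31 sites: P = 1/31 = 0.032258, Q = 4/31 = 0.129032.
d = −0.5·ln(0.806452) − 0.25·ln(0.741936) = −0.5·(-0.215111) − 0.25·(-0.298492) = 0.1822.

0.1822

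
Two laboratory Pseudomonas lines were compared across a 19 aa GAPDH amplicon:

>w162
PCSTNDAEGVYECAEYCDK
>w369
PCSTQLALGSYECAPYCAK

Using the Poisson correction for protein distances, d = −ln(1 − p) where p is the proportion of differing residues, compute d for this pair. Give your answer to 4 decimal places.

Differing sites — 5:N/Q; 6:D/L; 8:E/L; 10:V/S; 15:E/P; 18:D/A.
p = 6/19 = 0.315789.
d = −ln(1 − 0.315789) = −ln(0.684211) = 0.3795.

0.3795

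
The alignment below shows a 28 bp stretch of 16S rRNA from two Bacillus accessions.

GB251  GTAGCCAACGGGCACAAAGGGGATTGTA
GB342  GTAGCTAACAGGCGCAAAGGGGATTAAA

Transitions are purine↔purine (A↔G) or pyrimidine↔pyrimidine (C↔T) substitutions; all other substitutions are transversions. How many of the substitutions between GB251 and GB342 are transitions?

Mismatches occur at site 6 (C→T, transition), site 10 (G→A, transition), site 14 (A→G, transition), site 26 (G→A, transition), site 27 (T→A, transversion).
Of the 5 differences, 4 transitions and 1 transversion, so the answer is 4.

4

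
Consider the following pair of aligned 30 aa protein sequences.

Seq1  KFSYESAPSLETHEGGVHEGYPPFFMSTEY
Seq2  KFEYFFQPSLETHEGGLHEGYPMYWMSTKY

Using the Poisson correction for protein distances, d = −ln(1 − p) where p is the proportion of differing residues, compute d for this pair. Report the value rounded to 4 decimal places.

Mismatches occur at site 3 (S/E), site 5 (E/F), site 6 (S/F), site 7 (A/Q), site 17 (V/L), site 23 (P/M), site 24 (F/Y), site 25 (F/W), site 29 (E/K).
p = 9/30 = 0.300000.
d = −ln(1 − 0.300000) = −ln(0.700000) = 0.3567.

0.3567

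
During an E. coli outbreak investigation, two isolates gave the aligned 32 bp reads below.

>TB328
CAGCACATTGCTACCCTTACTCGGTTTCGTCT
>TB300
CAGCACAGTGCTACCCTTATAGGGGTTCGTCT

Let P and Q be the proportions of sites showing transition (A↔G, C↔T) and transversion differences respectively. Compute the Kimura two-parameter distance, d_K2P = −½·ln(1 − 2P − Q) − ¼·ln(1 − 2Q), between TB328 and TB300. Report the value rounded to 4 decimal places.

Differing sites — 8:T/G (Tv); 20:C/T (Ti); 21:T/A (Tv); 22:C/G (Tv); 25:T/G (Tv).
Of the 5 differences, 1 transition and 4 transversions over 32 sites: P = 1/32 = 0.031250, Q = 4/32 = 0.125000.
d = −0.5·ln(0.812500) − 0.25·ln(0.750000) = −0.5·(-0.207639) − 0.25·(-0.287682) = 0.1757.

0.1757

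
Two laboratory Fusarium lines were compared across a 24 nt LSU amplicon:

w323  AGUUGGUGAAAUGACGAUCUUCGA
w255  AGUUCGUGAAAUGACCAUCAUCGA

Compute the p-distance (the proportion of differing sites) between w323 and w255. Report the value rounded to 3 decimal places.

0.125

Mismatches occur at site 5 (G/C), site 16 (G/C), site 20 (U/A).
There are 3 differences over 24 sites, so p = 3/24 = 0.125.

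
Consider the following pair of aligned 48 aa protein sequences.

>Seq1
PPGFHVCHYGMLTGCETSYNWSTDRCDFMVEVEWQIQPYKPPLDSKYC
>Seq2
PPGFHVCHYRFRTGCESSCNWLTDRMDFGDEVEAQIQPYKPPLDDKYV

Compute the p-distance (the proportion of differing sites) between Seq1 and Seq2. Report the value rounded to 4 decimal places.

The sequences differ at positions 10 (G/R), 11 (M/F), 12 (L/R), 17 (T/S), 19 (Y/C), 22 (S/L), 26 (C/M), 29 (M/G), 30 (V/D), 34 (W/A), 45 (S/D), 48 (C/V).
There are 12 differences over 48 sites, so p = 12/48 = 0.2500.

0.2500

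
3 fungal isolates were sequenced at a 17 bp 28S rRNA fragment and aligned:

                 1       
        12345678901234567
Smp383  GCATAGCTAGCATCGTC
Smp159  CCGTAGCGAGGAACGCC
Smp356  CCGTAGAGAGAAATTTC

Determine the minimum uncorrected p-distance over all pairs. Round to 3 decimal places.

Pairwise Hamming distances:
  Smp383 vs Smp159: 6
  Smp383 vs Smp356: 8
  Smp159 vs Smp356: 5
The smallest is 5 mismatches, between Smp159 and Smp356; p = 5/17 = 0.294.

0.294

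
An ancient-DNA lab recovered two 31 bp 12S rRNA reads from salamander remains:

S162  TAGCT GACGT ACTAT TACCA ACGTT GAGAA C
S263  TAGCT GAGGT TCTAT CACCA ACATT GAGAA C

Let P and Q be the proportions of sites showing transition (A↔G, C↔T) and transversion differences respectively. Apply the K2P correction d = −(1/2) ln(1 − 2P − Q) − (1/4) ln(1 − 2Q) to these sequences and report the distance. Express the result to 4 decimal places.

Mismatches occur at site 8 (C/G, transversion), site 11 (A/T, transversion), site 16 (T/C, transition), site 23 (G/A, transition).
Of the 4 differences, 2 transitions and 2 transversions over 31 sites: P = 2/31 = 0.064516, Q = 2/31 = 0.064516.
d = −0.5·ln(0.806452) − 0.25·ln(0.870968) = −0.5·(-0.215111) − 0.25·(-0.138150) = 0.1421.

0.1421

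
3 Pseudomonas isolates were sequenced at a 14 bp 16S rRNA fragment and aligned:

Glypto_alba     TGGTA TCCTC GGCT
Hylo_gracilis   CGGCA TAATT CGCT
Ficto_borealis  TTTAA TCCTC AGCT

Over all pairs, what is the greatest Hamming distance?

Pairwise Hamming distances:
  Glypto_alba vs Hylo_gracilis: 6
  Glypto_alba vs Ficto_borealis: 4
  Hylo_gracilis vs Ficto_borealis: 8
The largest is 8, between Hylo_gracilis and Ficto_borealis.

8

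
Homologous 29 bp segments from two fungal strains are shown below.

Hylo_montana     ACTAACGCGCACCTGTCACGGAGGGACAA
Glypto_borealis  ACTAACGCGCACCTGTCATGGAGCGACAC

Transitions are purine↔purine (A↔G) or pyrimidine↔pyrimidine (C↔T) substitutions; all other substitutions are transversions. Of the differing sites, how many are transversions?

2

Differing sites — 19:C/T (Ti); 24:G/C (Tv); 29:A/C (Tv).
Of the 3 differences, 1 transition and 2 transversions, so the answer is 2.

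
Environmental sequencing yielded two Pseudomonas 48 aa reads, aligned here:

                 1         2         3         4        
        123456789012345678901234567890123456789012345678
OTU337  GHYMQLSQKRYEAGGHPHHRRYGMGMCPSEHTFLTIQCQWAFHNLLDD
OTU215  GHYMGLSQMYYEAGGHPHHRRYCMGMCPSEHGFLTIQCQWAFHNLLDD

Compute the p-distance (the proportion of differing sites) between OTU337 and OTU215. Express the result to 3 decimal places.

Mismatches occur at site 5 (Q→G), site 9 (K→M), site 10 (R→Y), site 23 (G→C), site 32 (T→G).
There are 5 differences over 48 sites, so p = 5/48 = 0.104.

0.104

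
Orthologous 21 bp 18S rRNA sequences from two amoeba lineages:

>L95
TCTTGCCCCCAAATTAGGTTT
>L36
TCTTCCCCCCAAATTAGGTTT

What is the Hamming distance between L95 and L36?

A single mismatch occurs at site 5 (G/C).
That gives 1 mismatch out of 21 aligned sites, so the Hamming distance is 1.

1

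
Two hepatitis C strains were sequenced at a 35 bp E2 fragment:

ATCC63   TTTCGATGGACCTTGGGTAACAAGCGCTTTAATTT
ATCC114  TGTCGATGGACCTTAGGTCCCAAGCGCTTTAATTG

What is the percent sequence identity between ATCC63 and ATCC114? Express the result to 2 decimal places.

85.71%

The sequences differ at positions 2 (T/G), 15 (G/A), 19 (A/C), 20 (A/C), 35 (T/G).
30 of the 35 sites match, so the percent identity is 30/35 × 100 = 85.71%.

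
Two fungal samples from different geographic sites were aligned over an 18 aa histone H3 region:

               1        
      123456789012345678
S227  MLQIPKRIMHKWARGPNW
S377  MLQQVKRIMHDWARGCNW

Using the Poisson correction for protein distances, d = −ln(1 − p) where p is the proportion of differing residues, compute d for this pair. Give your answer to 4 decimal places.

0.2513

Differing sites — 4:I/Q; 5:P/V; 11:K/D; 16:P/C.
p = 4/18 = 0.222222.
d = −ln(1 − 0.222222) = −ln(0.777778) = 0.2513.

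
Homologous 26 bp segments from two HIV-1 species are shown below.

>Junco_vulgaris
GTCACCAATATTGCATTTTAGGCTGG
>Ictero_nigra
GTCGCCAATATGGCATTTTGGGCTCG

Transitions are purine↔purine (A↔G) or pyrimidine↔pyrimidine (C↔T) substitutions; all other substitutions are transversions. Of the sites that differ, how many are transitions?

The sequences differ at positions 4 (A/G, transition), 12 (T/G, transversion), 20 (A/G, transition), 25 (G/C, transversion).
Of the 4 differences, 2 transitions and 2 transversions, so the answer is 2.

2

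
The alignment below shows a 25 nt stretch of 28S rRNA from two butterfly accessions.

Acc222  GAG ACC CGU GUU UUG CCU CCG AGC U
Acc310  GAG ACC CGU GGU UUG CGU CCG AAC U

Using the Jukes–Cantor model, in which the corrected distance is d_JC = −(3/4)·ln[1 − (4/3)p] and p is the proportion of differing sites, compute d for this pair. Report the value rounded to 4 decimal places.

0.1308

Differing sites — 11:U/G; 17:C/G; 23:G/A.
p = 3/25 = 0.120000.
d = −0.75 · ln(1 − (4/3)·0.120000) = −0.75 · ln(0.840000) = −0.75 · (-0.174353) = 0.1308.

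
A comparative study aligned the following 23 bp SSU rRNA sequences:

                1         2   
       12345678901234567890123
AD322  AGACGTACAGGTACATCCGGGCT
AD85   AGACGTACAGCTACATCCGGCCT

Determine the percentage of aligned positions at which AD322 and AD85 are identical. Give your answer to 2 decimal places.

Differing sites — 11:G/C; 21:G/C.
21 of the 23 sites match, so the percent identity is 21/23 × 100 = 91.30%.

91.30%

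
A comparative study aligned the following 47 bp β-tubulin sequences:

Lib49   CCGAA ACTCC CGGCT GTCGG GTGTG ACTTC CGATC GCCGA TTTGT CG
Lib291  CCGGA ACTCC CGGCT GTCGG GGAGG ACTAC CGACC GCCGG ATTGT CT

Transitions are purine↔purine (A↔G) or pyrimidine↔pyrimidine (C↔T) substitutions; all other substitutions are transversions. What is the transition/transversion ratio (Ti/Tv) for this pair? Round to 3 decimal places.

Differing sites — 4:A/G (Ti); 22:T/G (Tv); 23:G/A (Ti); 24:T/G (Tv); 29:T/A (Tv); 34:T/C (Ti); 40:A/G (Ti); 41:T/A (Tv); 47:G/T (Tv).
Of the 9 differences, 4 transitions and 5 transversions, so Ti/Tv = 4/5 = 0.800.

0.800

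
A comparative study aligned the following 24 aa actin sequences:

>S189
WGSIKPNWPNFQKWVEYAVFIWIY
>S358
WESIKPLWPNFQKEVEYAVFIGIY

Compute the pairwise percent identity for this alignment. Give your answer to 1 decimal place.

83.3%

Differing sites — 2:G/E; 7:N/L; 14:W/E; 22:W/G.
20 of the 24 sites match, so the percent identity is 20/24 × 100 = 83.3%.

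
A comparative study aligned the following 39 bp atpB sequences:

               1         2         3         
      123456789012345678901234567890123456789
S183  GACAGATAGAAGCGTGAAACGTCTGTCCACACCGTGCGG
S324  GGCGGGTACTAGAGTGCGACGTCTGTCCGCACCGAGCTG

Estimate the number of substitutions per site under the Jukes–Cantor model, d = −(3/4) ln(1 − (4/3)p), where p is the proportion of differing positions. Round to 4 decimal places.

Differing sites — 2:A/G; 4:A/G; 6:A/G; 9:G/C; 10:A/T; 13:C/A; 17:A/C; 18:A/G; 29:A/G; 35:T/A; 38:G/T.
p = 11/39 = 0.282051.
d = −0.75 · ln(1 − (4/3)·0.282051) = −0.75 · ln(0.623932) = −0.75 · (-0.471714) = 0.3538.

0.3538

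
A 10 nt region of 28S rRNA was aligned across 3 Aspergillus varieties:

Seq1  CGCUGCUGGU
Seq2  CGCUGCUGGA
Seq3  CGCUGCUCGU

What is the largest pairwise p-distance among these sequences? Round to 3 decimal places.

0.200

Pairwise Hamming distances:
  Seq1 vs Seq2: 1
  Seq1 vs Seq3: 1
  Seq2 vs Seq3: 2
The largest is 2 mismatches, between Seq2 and Seq3; p = 2/10 = 0.200.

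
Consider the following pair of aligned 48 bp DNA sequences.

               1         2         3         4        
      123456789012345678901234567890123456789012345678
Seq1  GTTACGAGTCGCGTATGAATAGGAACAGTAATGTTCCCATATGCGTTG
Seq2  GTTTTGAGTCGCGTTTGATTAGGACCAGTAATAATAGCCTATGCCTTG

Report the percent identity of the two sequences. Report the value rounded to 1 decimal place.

The sequences differ at positions 4 (A/T), 5 (C/T), 15 (A/T), 19 (A/T), 25 (A/C), 33 (G/A), 34 (T/A), 36 (C/A), 37 (C/G), 39 (A/C), 45 (G/C).
37 of the 48 sites match, so the percent identity is 37/48 × 100 = 77.1%.

77.1%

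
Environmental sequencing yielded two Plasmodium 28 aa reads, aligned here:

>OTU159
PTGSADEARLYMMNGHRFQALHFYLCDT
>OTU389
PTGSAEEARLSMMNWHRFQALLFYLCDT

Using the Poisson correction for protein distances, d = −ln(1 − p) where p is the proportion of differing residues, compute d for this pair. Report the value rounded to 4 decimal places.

0.1542

Mismatches occur at site 6 (D↔E), site 11 (Y↔S), site 15 (G↔W), site 22 (H↔L).
p = 4/28 = 0.142857.
d = −ln(1 − 0.142857) = −ln(0.857143) = 0.1542.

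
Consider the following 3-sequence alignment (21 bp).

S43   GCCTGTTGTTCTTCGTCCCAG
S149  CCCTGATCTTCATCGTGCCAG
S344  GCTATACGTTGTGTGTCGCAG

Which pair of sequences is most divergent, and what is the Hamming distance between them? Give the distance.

Pairwise Hamming distances:
  S43 vs S149: 5
  S43 vs S344: 9
  S149 vs S344: 12
The largest is 12, between S149 and S344.

12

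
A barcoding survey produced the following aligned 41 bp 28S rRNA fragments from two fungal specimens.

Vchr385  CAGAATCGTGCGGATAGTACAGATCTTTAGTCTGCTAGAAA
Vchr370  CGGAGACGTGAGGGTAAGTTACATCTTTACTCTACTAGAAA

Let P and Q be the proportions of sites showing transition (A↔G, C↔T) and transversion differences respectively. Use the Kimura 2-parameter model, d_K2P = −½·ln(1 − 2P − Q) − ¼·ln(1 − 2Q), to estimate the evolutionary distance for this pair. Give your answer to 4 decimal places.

0.3756

Mismatches occur at site 2 (A→G, transition), site 5 (A→G, transition), site 6 (T→A, transversion), site 11 (C→A, transversion), site 14 (A→G, transition), site 17 (G→A, transition), site 18 (T→G, transversion), site 19 (A→T, transversion), site 20 (C→T, transition), site 22 (G→C, transversion), site 30 (G→C, transversion), site 34 (G→A, transition).
Of the 12 differences, 6 transitions and 6 transversions over 41 sites: P = 6/41 = 0.146341, Q = 6/41 = 0.146341.
d = −0.5·ln(0.560977) − 0.25·ln(0.707318) = −0.5·(-0.578075) − 0.25·(-0.346275) = 0.3756.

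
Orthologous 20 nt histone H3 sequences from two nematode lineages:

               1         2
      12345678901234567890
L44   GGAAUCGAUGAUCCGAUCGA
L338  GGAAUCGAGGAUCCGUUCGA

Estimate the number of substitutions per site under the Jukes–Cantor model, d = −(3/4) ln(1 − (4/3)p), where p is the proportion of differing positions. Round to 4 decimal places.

0.1073

Differing sites — 9:U/G; 16:A/U.
p = 2/20 = 0.100000.
d = −0.75 · ln(1 − (4/3)·0.100000) = −0.75 · ln(0.866667) = −0.75 · (-0.143100) = 0.1073.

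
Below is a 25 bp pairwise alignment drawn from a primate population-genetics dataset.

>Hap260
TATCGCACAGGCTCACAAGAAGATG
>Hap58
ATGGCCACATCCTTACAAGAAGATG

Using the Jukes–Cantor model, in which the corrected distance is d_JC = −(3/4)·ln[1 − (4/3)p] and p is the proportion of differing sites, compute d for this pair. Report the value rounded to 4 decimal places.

0.4172

Differing sites — 1:T/A; 2:A/T; 3:T/G; 4:C/G; 5:G/C; 10:G/T; 11:G/C; 14:C/T.
p = 8/25 = 0.320000.
d = −0.75 · ln(1 − (4/3)·0.320000) = −0.75 · ln(0.573333) = −0.75 · (-0.556289) = 0.4172.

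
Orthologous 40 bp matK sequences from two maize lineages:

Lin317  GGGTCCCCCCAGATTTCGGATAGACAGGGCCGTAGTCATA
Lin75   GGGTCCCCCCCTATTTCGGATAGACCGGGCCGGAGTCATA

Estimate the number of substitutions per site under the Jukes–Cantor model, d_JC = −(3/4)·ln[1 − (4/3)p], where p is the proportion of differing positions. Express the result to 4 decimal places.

Differing sites — 11:A/C; 12:G/T; 26:A/C; 33:T/G.
p = 4/40 = 0.100000.
d = −0.75 · ln(1 − (4/3)·0.100000) = −0.75 · ln(0.866667) = −0.75 · (-0.143100) = 0.1073.

0.1073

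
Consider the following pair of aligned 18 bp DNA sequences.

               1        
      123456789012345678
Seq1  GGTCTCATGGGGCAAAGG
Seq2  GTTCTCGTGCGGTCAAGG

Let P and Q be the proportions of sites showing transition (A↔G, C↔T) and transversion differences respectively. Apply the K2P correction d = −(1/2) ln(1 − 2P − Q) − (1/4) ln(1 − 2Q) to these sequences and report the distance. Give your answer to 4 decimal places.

0.3476

The sequences differ at positions 2 (G/T, transversion), 7 (A/G, transition), 10 (G/C, transversion), 13 (C/T, transition), 14 (A/C, transversion).
Of the 5 differences, 2 transitions and 3 transversions over 18 sites: P = 2/18 = 0.111111, Q = 3/18 = 0.166667.
d = −0.5·ln(0.611111) − 0.25·ln(0.666666) = −0.5·(-0.492477) − 0.25·(-0.405466) = 0.3476.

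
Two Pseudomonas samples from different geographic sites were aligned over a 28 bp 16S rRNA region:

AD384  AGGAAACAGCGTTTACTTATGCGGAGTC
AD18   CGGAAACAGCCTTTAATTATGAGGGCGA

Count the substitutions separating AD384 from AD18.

Differing sites — 1:A/C; 11:G/C; 16:C/A; 22:C/A; 25:A/G; 26:G/C; 27:T/G; 28:C/A.
That gives 8 mismatches out of 28 aligned sites, so the Hamming distance is 8.

8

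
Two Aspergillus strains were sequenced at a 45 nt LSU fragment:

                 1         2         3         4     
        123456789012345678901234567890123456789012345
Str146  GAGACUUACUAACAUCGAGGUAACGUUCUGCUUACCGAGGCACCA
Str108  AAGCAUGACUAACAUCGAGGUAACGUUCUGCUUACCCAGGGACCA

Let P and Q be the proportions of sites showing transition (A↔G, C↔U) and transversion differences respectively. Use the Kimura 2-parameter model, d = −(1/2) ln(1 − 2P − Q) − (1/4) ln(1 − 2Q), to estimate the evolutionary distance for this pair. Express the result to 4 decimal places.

0.1474

The sequences differ at positions 1 (G/A, transition), 4 (A/C, transversion), 5 (C/A, transversion), 7 (U/G, transversion), 37 (G/C, transversion), 41 (C/G, transversion).
Of the 6 differences, 1 transition and 5 transversions over 45 sites: P = 1/45 = 0.022222, Q = 5/45 = 0.111111.
d = −0.5·ln(0.844445) − 0.25·ln(0.777778) = −0.5·(-0.169076) − 0.25·(-0.251314) = 0.1474.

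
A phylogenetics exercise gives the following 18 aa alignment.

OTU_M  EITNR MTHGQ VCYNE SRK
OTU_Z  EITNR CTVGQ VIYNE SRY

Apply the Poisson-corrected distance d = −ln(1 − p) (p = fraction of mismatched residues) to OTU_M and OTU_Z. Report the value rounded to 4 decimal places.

The sequences differ at positions 6 (M/C), 8 (H/V), 12 (C/I), 18 (K/Y).
p = 4/18 = 0.222222.
d = −ln(1 − 0.222222) = −ln(0.777778) = 0.2513.

0.2513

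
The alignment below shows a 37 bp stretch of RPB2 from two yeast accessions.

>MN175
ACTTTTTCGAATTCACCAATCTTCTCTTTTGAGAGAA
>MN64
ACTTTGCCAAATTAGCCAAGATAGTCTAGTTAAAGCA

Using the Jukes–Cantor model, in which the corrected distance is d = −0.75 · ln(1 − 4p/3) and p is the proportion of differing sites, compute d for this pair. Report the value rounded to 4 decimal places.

The sequences differ at positions 6 (T/G), 7 (T/C), 9 (G/A), 14 (C/A), 15 (A/G), 20 (T/G), 21 (C/A), 23 (T/A), 24 (C/G), 28 (T/A), 29 (T/G), 31 (G/T), 33 (G/A), 36 (A/C).
p = 14/37 = 0.378378.
d = −0.75 · ln(1 − (4/3)·0.378378) = −0.75 · ln(0.495496) = −0.75 · (-0.702196) = 0.5266.

0.5266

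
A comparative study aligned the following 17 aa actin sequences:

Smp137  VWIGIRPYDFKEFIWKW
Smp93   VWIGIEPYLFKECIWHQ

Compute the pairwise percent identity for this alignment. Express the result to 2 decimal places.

70.59%

The sequences differ at positions 6 (R/E), 9 (D/L), 13 (F/C), 16 (K/H), 17 (W/Q).
12 of the 17 sites match, so the percent identity is 12/17 × 100 = 70.59%.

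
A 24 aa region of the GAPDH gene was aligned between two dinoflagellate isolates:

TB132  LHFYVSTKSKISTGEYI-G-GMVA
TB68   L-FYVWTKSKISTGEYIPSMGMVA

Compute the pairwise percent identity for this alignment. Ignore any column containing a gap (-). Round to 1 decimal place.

Excluding the 3 gap columns leaves 21 comparable sites.
The sequences differ at positions 6 (S/W), 19 (G/S).
19 of the 21 comparable sites match, so the percent identity is 19/21 × 100 = 90.5%.

90.5%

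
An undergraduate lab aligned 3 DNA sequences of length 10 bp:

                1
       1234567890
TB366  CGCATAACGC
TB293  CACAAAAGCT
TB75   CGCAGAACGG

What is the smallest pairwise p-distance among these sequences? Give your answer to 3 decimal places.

Pairwise Hamming distances:
  TB366 vs TB293: 5
  TB366 vs TB75: 2
  TB293 vs TB75: 5
The smallest is 2 mismatches, between TB366 and TB75; p = 2/10 = 0.200.

0.200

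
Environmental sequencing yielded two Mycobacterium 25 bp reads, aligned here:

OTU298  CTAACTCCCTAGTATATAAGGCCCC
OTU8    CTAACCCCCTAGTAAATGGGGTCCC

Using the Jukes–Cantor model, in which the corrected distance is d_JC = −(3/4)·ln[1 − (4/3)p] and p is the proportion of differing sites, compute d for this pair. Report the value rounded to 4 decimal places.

Differing sites — 6:T/C; 15:T/A; 18:A/G; 19:A/G; 22:C/T.
p = 5/25 = 0.200000.
d = −0.75 · ln(1 − (4/3)·0.200000) = −0.75 · ln(0.733333) = −0.75 · (-0.310155) = 0.2326.

0.2326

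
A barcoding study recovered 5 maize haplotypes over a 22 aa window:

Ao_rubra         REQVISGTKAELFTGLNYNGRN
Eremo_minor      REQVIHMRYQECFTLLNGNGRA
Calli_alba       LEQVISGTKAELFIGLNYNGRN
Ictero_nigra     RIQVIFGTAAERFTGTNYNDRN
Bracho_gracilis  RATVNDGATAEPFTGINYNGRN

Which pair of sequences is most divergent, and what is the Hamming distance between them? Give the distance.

13

Pairwise Hamming distances:
  Ao_rubra vs Eremo_minor: 9
  Ao_rubra vs Calli_alba: 2
  Ao_rubra vs Ictero_nigra: 6
  Ao_rubra vs Bracho_gracilis: 8
  Eremo_minor vs Calli_alba: 11
  Eremo_minor vs Ictero_nigra: 12
  Eremo_minor vs Bracho_gracilis: 13
  Calli_alba vs Ictero_nigra: 8
  Calli_alba vs Bracho_gracilis: 10
  Ictero_nigra vs Bracho_gracilis: 9
The largest is 13, between Eremo_minor and Bracho_gracilis.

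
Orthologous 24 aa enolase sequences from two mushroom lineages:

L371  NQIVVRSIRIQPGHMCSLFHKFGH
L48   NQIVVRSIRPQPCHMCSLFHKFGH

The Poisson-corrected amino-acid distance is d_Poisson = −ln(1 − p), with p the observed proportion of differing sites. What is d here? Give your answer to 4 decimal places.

0.0870

Mismatches occur at site 10 (I→P), site 13 (G→C).
p = 2/24 = 0.083333.
d = −ln(1 − 0.083333) = −ln(0.916667) = 0.0870.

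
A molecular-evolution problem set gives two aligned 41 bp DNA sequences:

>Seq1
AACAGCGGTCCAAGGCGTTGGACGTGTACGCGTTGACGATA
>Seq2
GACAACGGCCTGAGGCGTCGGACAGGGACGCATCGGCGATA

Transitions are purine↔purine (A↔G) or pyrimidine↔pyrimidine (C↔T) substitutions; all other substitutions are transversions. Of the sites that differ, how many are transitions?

Mismatches occur at site 1 (A/G, transition), site 5 (G/A, transition), site 9 (T/C, transition), site 11 (C/T, transition), site 12 (A/G, transition), site 19 (T/C, transition), site 24 (G/A, transition), site 25 (T/G, transversion), site 27 (T/G, transversion), site 32 (G/A, transition), site 34 (T/C, transition), site 36 (A/G, transition).
Of the 12 differences, 10 transitions and 2 transversions, so the answer is 10.

10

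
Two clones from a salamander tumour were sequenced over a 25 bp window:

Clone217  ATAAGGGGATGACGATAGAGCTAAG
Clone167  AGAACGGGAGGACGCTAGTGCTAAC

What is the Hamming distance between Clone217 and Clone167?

Differing sites — 2:T/G; 5:G/C; 10:T/G; 15:A/C; 19:A/T; 25:G/C.
That gives 6 mismatches out of 25 aligned sites, so the Hamming distance is 6.

6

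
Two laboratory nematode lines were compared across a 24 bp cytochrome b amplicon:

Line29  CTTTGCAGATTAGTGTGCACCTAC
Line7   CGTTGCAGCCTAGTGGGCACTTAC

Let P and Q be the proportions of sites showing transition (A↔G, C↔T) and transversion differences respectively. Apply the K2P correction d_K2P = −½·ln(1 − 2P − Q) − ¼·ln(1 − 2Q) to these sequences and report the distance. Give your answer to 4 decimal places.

0.2443

Differing sites — 2:T/G (Tv); 9:A/C (Tv); 10:T/C (Ti); 16:T/G (Tv); 21:C/T (Ti).
Of the 5 differences, 2 transitions and 3 transversions over 24 sites: P = 2/24 = 0.083333, Q = 3/24 = 0.125000.
d = −0.5·ln(0.708334) − 0.25·ln(0.750000) = −0.5·(-0.344840) − 0.25·(-0.287682) = 0.2443.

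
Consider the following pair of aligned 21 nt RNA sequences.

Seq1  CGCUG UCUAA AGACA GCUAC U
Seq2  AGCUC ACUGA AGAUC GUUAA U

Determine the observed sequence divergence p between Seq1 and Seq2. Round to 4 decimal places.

0.3810

Mismatches occur at site 1 (C/A), site 5 (G/C), site 6 (U/A), site 9 (A/G), site 14 (C/U), site 15 (A/C), site 17 (C/U), site 20 (C/A).
There are 8 differences over 21 sites, so p = 8/21 = 0.3810.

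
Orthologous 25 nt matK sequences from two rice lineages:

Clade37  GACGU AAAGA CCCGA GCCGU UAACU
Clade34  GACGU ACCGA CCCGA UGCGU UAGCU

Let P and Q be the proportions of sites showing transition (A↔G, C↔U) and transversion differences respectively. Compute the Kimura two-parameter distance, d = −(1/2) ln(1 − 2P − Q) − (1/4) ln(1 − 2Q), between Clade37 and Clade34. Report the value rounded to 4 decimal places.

0.2336

The sequences differ at positions 7 (A/C, transversion), 8 (A/C, transversion), 16 (G/U, transversion), 17 (C/G, transversion), 23 (A/G, transition).
Of the 5 differences, 1 transition and 4 transversions over 25 sites: P = 1/25 = 0.040000, Q = 4/25 = 0.160000.
d = −0.5·ln(0.760000) − 0.25·ln(0.680000) = −0.5·(-0.274437) − 0.25·(-0.385662) = 0.2336.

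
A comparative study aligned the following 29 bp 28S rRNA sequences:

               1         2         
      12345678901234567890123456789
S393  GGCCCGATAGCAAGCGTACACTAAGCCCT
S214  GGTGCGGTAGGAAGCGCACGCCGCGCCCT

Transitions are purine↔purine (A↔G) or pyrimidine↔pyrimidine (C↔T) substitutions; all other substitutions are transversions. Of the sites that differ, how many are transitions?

6

Differing sites — 3:C/T (Ti); 4:C/G (Tv); 7:A/G (Ti); 11:C/G (Tv); 17:T/C (Ti); 20:A/G (Ti); 22:T/C (Ti); 23:A/G (Ti); 24:A/C (Tv).
Of the 9 differences, 6 transitions and 3 transversions, so the answer is 6.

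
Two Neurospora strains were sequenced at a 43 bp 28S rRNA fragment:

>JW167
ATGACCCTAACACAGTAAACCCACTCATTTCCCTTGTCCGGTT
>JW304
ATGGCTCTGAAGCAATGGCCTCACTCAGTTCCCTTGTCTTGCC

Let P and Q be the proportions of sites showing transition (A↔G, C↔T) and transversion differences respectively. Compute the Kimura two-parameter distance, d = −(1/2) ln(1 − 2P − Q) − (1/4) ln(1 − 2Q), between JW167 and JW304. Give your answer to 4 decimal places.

0.5155

Differing sites — 4:A/G (Ti); 6:C/T (Ti); 9:A/G (Ti); 11:C/A (Tv); 12:A/G (Ti); 15:G/A (Ti); 17:A/G (Ti); 18:A/G (Ti); 19:A/C (Tv); 21:C/T (Ti); 28:T/G (Tv); 39:C/T (Ti); 40:G/T (Tv); 42:T/C (Ti); 43:T/C (Ti).
Of the 15 differences, 11 transitions and 4 transversions over 43 sites: P = 11/43 = 0.255814, Q = 4/43 = 0.093023.
d = −0.5·ln(0.395349) − 0.25·ln(0.813954) = −0.5·(-0.927986) − 0.25·(-0.205851) = 0.5155.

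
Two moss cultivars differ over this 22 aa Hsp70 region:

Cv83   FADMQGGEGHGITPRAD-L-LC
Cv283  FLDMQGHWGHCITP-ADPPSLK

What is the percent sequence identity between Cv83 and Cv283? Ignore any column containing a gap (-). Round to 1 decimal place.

Excluding the 3 gap columns leaves 19 comparable sites.
The sequences differ at positions 2 (A/L), 7 (G/H), 8 (E/W), 11 (G/C), 19 (L/P), 22 (C/K).
13 of the 19 comparable sites match, so the percent identity is 13/19 × 100 = 68.4%.

68.4%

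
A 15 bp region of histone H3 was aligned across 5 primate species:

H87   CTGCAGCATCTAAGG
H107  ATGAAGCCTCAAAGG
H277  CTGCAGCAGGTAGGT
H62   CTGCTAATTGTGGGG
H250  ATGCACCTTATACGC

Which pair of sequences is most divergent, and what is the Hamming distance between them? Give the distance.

Pairwise Hamming distances:
  H87 vs H107: 4
  H87 vs H277: 4
  H87 vs H62: 7
  H87 vs H250: 6
  H107 vs H277: 8
  H107 vs H62: 10
  H107 vs H250: 7
  H277 vs H62: 7
  H277 vs H250: 7
  H62 vs H250: 8
The largest is 10, between H107 and H62.

10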